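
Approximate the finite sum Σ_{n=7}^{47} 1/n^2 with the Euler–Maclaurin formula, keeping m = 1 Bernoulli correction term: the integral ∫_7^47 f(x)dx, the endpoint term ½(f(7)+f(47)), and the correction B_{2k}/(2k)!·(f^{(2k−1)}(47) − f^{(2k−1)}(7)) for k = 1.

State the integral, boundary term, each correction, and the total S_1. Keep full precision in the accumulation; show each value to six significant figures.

∫_7^47 1/x^2 dx evaluates to 0.121581.
½[f(7) + f(47)] = ½[0.0204082 + 0.000452694] = 0.0104304.
Running total after boundary: 0.132011.
k=1: B_{2}/(2)! × [f^{(1)}(47) − f^{(1)}(7)] = 1/12 × (-1.92636e-05 − (-0.00583090)) = 0.000484303.

S_1 ≈ 0.132495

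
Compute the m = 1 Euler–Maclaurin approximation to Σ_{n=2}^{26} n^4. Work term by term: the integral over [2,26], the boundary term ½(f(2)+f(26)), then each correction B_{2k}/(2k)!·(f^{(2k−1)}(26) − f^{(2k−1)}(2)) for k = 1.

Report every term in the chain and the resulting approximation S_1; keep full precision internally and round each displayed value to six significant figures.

S_1 ≈ 2.61062e+06

The integral term ∫_2^26 x^4 dx = 2.37627e+06.
Boundary: ½(f(2) + f(26)) = ½(16.0000 + 456976) = 228496.
Integral + boundary = 2.60476e+06.
k=1: B_{2}/(2)! × [f^{(1)}(26) − f^{(1)}(2)] = 1/12 × (70304.0 − 32.0000) = 5856.00.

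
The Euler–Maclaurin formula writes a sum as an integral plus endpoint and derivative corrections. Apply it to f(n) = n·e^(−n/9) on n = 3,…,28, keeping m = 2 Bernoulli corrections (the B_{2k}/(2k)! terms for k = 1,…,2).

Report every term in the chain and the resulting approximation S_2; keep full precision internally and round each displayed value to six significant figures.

S_2 ≈ 64.2007

The integral term ∫_3^28 x·e^(−x/9) dx = 62.5498.
½[f(3) + f(28)] = ½[2.14959 + 1.24744] = 1.69852.
Integral + boundary = 64.2483.
k=1: B_{2}/(2)! × [f^{(1)}(28) − f^{(1)}(3)] = 1/12 × (-0.0940530 − 0.477688) = -0.0476450.
Running total after k=1: 64.2006.
k=2: B_{4}/(4)! × [f^{(3)}(28) − f^{(3)}(3)] = −1/720 × (-6.11131e-05 − 0.0235895) = 3.28481e-05.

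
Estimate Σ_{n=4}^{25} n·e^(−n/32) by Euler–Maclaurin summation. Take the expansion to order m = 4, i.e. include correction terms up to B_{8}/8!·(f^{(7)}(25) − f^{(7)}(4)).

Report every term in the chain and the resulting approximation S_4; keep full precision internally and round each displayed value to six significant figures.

S_4 ≈ 188.980

Integral: ∫_4^25 x·e^(−x/32) dx = 181.548.
½[f(4) + f(25)] = ½[3.52999 + 11.4458] = 7.48791.
So far: 189.036.
Correction k=1: B_{2}/2! · (f^{(1)}(25) − f^{(1)}(4)) = 1/12 · (0.100151 − 0.772185) = -0.0560028.
Running total after k=1: 188.980.
Correction k=2: B_{4}/4! · (f^{(3)}(25) − f^{(3)}(4)) = −1/720 · (0.000992010 − 0.00247771) = 2.06348e-06.
Running total after k=2: 188.980.
Correction k=3: B_{6}/6! · (f^{(5)}(25) − f^{(5)}(4)) = 1/30240 · (1.84201e-06 − 4.10287e-06) = -7.47640e-11.
Running total after k=3: 188.980.
Correction k=4: B_{8}/8! · (f^{(7)}(25) − f^{(7)}(4)) = −1/1209600 · (2.65162e-09 − 5.65049e-09) = 2.47923e-15.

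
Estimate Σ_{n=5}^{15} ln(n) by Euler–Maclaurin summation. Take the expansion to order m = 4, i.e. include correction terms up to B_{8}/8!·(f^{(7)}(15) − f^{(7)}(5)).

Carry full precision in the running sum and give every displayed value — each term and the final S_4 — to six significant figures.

∫_5^15 ln(x) dx evaluates to 22.5736.
½[f(5) + f(15)] = ½[1.60944 + 2.70805] = 2.15874.
So far: 24.7323.
Order-1 term: 1/12 · (0.0666667 − 0.200000) = -0.0111111.
Running total after k=1: 24.7212.
Order-2 term: −1/720 · (0.000592593 − 0.0160000) = 2.13992e-05.
Running total after k=2: 24.7212.
Order-3 term: 1/30240 · (3.16049e-05 − 0.00768000) = -2.52923e-07.
Running total after k=3: 24.7212.
Order-4 term: −1/1209600 · (4.21399e-06 − 0.00921600) = 7.61556e-09.

S_4 ≈ 24.7212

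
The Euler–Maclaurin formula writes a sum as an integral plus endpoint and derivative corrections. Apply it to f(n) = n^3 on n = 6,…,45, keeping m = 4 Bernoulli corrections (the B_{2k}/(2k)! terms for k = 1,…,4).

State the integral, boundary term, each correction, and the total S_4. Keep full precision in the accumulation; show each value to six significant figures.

∫_6^45 x^3 dx evaluates to 1.02483e+06.
½[f(6) + f(45)] = ½[216.000 + 91125.0] = 45670.5.
So far: 1.07050e+06.
k=1: B_{2}/(2)! × [f^{(1)}(45) − f^{(1)}(6)] = 1/12 × (6075.00 − 108.000) = 497.250.
After k=1: 1.07100e+06.
k=2: B_{4}/(4)! × [f^{(3)}(45) − f^{(3)}(6)] = −1/720 × (6.00000 − 6.00000) = 0.00000.
After k=2: 1.07100e+06.
k=3: B_{6}/(6)! × [f^{(5)}(45) − f^{(5)}(6)] = 1/30240 × (0.00000 − 0.00000) = 0.00000.
After k=3: 1.07100e+06.
k=4: B_{8}/(8)! × [f^{(7)}(45) − f^{(7)}(6)] = −1/1209600 × (0.00000 − 0.00000) = 0.00000.

S_4 ≈ 1.07100e+06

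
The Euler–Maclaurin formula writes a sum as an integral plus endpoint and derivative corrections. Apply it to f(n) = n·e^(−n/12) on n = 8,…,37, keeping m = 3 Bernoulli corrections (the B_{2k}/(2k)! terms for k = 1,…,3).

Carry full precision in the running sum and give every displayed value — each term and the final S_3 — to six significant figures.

S_3 ≈ 99.1649

Integral: ∫_8^37 x·e^(−x/12) dx = 96.2860.
Endpoint term: (f(8) + f(37))/2 = (4.10734 + 1.69483)/2 = 2.90109.
Integral + boundary = 99.1871.
Order-1 term: 1/12 · (-0.0954298 − 0.171139) = -0.0222141.
After k=1: 99.1649.
Order-2 term: −1/720 · (-2.65083e-05 − 0.00831926) = 1.15913e-05.
After k=2: 99.1649.
Order-3 term: 1/30240 · (4.23396e-06 − 0.000107292) = -3.40800e-09.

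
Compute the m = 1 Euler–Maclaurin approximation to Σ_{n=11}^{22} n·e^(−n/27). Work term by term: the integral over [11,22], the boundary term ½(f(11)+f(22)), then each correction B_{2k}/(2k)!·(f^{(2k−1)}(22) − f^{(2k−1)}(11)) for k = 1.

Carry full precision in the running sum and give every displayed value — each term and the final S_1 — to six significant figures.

S_1 ≈ 105.456

Integral: ∫_11^22 x·e^(−x/27) dx = 96.9525.
Boundary: ½(f(11) + f(22)) = ½(7.31910 + 9.73987) = 8.52949.
Running total after boundary: 105.482.
k=1: B_{2}/(2)! × [f^{(1)}(22) − f^{(1)}(11)] = 1/12 × (0.0819854 − 0.394295) = -0.0260258.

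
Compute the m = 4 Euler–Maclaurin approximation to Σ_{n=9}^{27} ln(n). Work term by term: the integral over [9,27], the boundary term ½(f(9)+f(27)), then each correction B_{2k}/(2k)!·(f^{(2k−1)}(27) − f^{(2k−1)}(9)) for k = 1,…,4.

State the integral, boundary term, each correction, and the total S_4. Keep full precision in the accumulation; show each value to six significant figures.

Integral: ∫_9^27 ln(x) dx = 51.2126.
Boundary: ½(f(9) + f(27)) = ½(2.19722 + 3.29584) = 2.74653.
So far: 53.9591.
Order-1 term: 1/12 · (0.0370370 − 0.111111) = -0.00617284.
After k=1: 53.9529.
Order-2 term: −1/720 · (0.000101611 − 0.00274348) = 3.66927e-06.
After k=2: 53.9529.
Order-3 term: 1/30240 · (1.67260e-06 − 0.000406442) = -1.33852e-08.
After k=3: 53.9529.
Order-4 term: −1/1209600 · (6.88313e-08 − 0.000150534) = 1.24393e-10.

S_4 ≈ 53.9529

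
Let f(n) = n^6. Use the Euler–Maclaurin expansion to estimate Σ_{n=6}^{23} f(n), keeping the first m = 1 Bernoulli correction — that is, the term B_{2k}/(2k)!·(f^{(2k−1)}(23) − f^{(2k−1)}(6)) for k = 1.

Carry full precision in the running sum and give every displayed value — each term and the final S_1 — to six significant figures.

The integral term ∫_6^23 x^6 dx = 4.86364e+08.
½[f(6) + f(23)] = ½[46656.0 + 1.48036e+08] = 7.40413e+07.
Running total after boundary: 5.60405e+08.
k=1: B_{2}/(2)! × [f^{(1)}(23) − f^{(1)}(6)] = 1/12 × (3.86181e+07 − 46656.0) = 3.21428e+06.

S_1 ≈ 5.63619e+08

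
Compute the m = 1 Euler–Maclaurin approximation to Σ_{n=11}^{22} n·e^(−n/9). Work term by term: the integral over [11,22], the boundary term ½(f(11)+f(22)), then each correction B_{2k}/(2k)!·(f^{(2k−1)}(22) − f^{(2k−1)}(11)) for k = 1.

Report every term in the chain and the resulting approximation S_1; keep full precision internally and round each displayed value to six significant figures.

∫_11^22 x·e^(−x/9) dx evaluates to 28.8134.
Endpoint term: (f(11) + f(22))/2 = (3.24032 + 1.90904)/2 = 2.57468.
Running total after boundary: 31.3881.
k=1: B_{2}/(2)! × [f^{(1)}(22) − f^{(1)}(11)] = 1/12 × (-0.125341 − (-0.0654611)) = -0.00498997.

S_1 ≈ 31.3831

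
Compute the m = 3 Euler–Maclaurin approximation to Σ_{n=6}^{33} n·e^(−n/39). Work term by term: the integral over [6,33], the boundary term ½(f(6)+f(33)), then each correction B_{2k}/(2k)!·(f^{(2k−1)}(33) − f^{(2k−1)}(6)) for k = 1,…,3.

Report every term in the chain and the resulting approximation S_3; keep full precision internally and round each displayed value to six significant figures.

S_3 ≈ 309.535

∫_6^33 x·e^(−x/39) dx evaluates to 299.938.
Endpoint term: (f(6) + f(33))/2 = (5.14442 + 14.1590)/2 = 9.65173.
So far: 309.590.
Correction k=1: B_{2}/2! · (f^{(1)}(33) − f^{(1)}(6)) = 1/12 · (0.0660095 − 0.725496) = -0.0549572.
Partial sum through k=1: 309.535.
Correction k=2: B_{4}/4! · (f^{(3)}(33) − f^{(3)}(6)) = −1/720 · (0.000607583 − 0.00160441) = 1.38448e-06.
Partial sum through k=2: 309.535.
Correction k=3: B_{6}/6! · (f^{(5)}(33) − f^{(5)}(6)) = 1/30240 · (7.70392e-07 − 1.79607e-06) = -3.39180e-11.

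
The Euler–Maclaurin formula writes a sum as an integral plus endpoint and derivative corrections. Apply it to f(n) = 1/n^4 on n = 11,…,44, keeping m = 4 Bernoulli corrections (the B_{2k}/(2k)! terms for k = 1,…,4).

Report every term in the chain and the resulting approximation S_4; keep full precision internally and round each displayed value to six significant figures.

S_4 ≈ 0.000282868

Integral: ∫_11^44 1/x^4 dx = 0.000246525.
Boundary: ½(f(11) + f(44)) = ½(6.83013e-05 + 2.66802e-07) = 3.42841e-05.
So far: 0.000280809.
k=1: B_{2}/(2)! × [f^{(1)}(44) − f^{(1)}(11)] = 1/12 × (-2.42547e-08 − (-2.48369e-05)) = 2.06772e-06.
After k=1: 0.000282877.
k=2: B_{4}/(4)! × [f^{(3)}(44) − f^{(3)}(11)] = −1/720 × (-3.75848e-10 − (-6.15790e-06)) = -8.55211e-09.
After k=2: 0.000282868.
k=3: B_{6}/(6)! × [f^{(5)}(44) − f^{(5)}(11)] = 1/30240 × (-1.08716e-11 − (-2.84994e-06)) = 9.42436e-11.
After k=3: 0.000282869.
k=4: B_{8}/(8)! × [f^{(7)}(44) − f^{(7)}(11)] = −1/1209600 × (-5.05397e-13 − (-2.11979e-06)) = -1.75247e-12.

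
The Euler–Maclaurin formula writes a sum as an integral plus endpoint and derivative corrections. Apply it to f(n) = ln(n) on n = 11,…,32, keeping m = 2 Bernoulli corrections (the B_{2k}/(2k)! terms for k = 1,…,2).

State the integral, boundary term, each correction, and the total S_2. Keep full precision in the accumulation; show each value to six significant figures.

∫_11^32 ln(x) dx evaluates to 63.5267.
Boundary: ½(f(11) + f(32)) = ½(2.39790 + 3.46574) = 2.93182.
So far: 66.4585.
Order-1 term: 1/12 · (0.0312500 − 0.0909091) = -0.00497159.
Partial sum through k=1: 66.4535.
Order-2 term: −1/720 · (6.10352e-05 − 0.00150263) = 2.00221e-06.

S_2 ≈ 66.4535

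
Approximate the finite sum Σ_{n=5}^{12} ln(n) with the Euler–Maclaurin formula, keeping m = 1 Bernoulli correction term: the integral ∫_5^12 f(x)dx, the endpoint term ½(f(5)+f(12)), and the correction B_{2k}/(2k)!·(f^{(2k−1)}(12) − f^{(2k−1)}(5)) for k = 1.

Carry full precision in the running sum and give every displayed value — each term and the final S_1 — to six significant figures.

Integral: ∫_5^12 ln(x) dx = 14.7717.
Endpoint term: (f(5) + f(12))/2 = (1.60944 + 2.48491)/2 = 2.04717.
Integral + boundary = 16.8189.
Correction k=1: B_{2}/2! · (f^{(1)}(12) − f^{(1)}(5)) = 1/12 · (0.0833333 − 0.200000) = -0.00972222.

S_1 ≈ 16.8091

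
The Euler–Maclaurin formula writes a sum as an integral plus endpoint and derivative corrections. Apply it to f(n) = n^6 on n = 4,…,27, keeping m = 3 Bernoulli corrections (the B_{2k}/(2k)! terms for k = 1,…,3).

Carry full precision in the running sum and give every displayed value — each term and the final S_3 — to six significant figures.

The integral term ∫_4^27 x^6 dx = 1.49433e+09.
½[f(4) + f(27)] = ½[4096.00 + 3.87420e+08] = 1.93712e+08.
So far: 1.68805e+09.
Correction k=1: B_{2}/2! · (f^{(1)}(27) − f^{(1)}(4)) = 1/12 · (8.60934e+07 − 6144.00) = 7.17394e+06.
Running total after k=1: 1.69522e+09.
Correction k=2: B_{4}/4! · (f^{(3)}(27) − f^{(3)}(4)) = −1/720 · (2.36196e+06 − 7680.00) = -3269.83.
Running total after k=2: 1.69522e+09.
Correction k=3: B_{6}/6! · (f^{(5)}(27) − f^{(5)}(4)) = 1/30240 · (19440.0 − 2880.00) = 0.547619.

S_3 ≈ 1.69522e+09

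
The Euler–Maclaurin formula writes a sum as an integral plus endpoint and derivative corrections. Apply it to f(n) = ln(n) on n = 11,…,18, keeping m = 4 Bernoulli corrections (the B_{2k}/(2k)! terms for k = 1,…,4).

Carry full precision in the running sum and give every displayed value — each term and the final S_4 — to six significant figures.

∫_11^18 ln(x) dx evaluates to 18.6498.
Endpoint term: (f(11) + f(18))/2 = (2.39790 + 2.89037)/2 = 2.64413.
So far: 21.2940.
Order-1 term: 1/12 · (0.0555556 − 0.0909091) = -0.00294613.
Partial sum through k=1: 21.2910.
Order-2 term: −1/720 · (0.000342936 − 0.00150263) = 1.61069e-06.
Partial sum through k=2: 21.2910.
Order-3 term: 1/30240 · (1.27013e-05 − 0.000149021) = -4.50793e-09.
Partial sum through k=3: 21.2910.
Order-4 term: −1/1209600 · (1.17605e-06 − 3.69474e-05) = 2.95729e-11.

S_4 ≈ 21.2910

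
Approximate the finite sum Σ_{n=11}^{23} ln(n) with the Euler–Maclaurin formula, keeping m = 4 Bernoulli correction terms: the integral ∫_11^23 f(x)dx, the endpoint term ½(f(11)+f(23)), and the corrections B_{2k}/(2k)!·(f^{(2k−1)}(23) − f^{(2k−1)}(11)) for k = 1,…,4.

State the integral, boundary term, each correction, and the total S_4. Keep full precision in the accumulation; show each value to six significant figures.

S_4 ≈ 36.5023

Integral: ∫_11^23 ln(x) dx = 33.7395.
½[f(11) + f(23)] = ½[2.39790 + 3.13549] = 2.76669.
So far: 36.5062.
Correction k=1: B_{2}/2! · (f^{(1)}(23) − f^{(1)}(11)) = 1/12 · (0.0434783 − 0.0909091) = -0.00395257.
Partial sum through k=1: 36.5023.
Correction k=2: B_{4}/4! · (f^{(3)}(23) − f^{(3)}(11)) = −1/720 · (0.000164379 − 0.00150263) = 1.85868e-06.
Partial sum through k=2: 36.5023.
Correction k=3: B_{6}/6! · (f^{(5)}(23) − f^{(5)}(11)) = 1/30240 · (3.72883e-06 − 0.000149021) = -4.80464e-09.
Partial sum through k=3: 36.5023.
Correction k=4: B_{8}/8! · (f^{(7)}(23) − f^{(7)}(11)) = −1/1209600 · (2.11465e-07 − 3.69474e-05) = 3.03703e-11.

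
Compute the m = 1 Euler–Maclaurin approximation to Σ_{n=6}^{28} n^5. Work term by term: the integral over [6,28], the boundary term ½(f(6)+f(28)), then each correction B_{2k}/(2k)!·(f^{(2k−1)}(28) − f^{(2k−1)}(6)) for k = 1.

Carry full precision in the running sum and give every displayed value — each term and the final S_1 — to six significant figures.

Integral: ∫_6^28 x^5 dx = 8.03073e+07.
Endpoint term: (f(6) + f(28))/2 = (7776.00 + 1.72104e+07)/2 = 8.60907e+06.
Integral + boundary = 8.89163e+07.
k=1: B_{2}/(2)! × [f^{(1)}(28) − f^{(1)}(6)] = 1/12 × (3.07328e+06 − 6480.00) = 255567.

S_1 ≈ 8.91719e+07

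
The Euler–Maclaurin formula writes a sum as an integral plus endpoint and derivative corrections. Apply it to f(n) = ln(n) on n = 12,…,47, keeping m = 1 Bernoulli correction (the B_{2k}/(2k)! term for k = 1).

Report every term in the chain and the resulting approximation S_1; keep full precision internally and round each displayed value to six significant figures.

S_1 ≈ 119.300

∫_12^47 ln(x) dx evaluates to 116.138.
½[f(12) + f(47)] = ½[2.48491 + 3.85015] = 3.16753.
Integral + boundary = 119.306.
Order-1 term: 1/12 · (0.0212766 − 0.0833333) = -0.00517139.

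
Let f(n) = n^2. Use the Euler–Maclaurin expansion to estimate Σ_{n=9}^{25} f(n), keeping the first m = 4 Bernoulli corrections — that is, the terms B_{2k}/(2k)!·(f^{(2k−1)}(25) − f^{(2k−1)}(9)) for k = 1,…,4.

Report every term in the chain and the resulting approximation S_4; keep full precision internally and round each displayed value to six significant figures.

S_4 ≈ 5321.00

∫_9^25 x^2 dx evaluates to 4965.33.
Endpoint term: (f(9) + f(25))/2 = (81.0000 + 625.000)/2 = 353.000.
Running total after boundary: 5318.33.
k=1: B_{2}/(2)! × [f^{(1)}(25) − f^{(1)}(9)] = 1/12 × (50.0000 − 18.0000) = 2.66667.
Running total after k=1: 5321.00.
k=2: B_{4}/(4)! × [f^{(3)}(25) − f^{(3)}(9)] = −1/720 × (0.00000 − 0.00000) = 0.00000.
Running total after k=2: 5321.00.
k=3: B_{6}/(6)! × [f^{(5)}(25) − f^{(5)}(9)] = 1/30240 × (0.00000 − 0.00000) = 0.00000.
Running total after k=3: 5321.00.
k=4: B_{8}/(8)! × [f^{(7)}(25) − f^{(7)}(9)] = −1/1209600 × (0.00000 − 0.00000) = 0.00000.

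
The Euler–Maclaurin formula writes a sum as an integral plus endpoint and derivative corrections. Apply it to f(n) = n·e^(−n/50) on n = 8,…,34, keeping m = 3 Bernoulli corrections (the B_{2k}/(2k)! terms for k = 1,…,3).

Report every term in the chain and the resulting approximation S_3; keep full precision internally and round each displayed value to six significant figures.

The integral term ∫_8^34 x·e^(−x/50) dx = 343.426.
Boundary: ½(f(8) + f(34)) = ½(6.81715 + 17.2250) = 12.0211.
Integral + boundary = 355.447.
Correction k=1: B_{2}/2! · (f^{(1)}(34) − f^{(1)}(8)) = 1/12 · (0.162117 − 0.715801) = -0.0461403.
Running total after k=1: 355.401.
Correction k=2: B_{4}/4! · (f^{(3)}(34) − f^{(3)}(8)) = −1/720 · (0.000470141 − 0.000968035) = 6.91521e-07.
Running total after k=2: 355.401.
Correction k=3: B_{6}/6! · (f^{(5)}(34) − f^{(5)}(8)) = 1/30240 · (3.50174e-07 − 6.59900e-07) = -1.02423e-11.

S_3 ≈ 355.401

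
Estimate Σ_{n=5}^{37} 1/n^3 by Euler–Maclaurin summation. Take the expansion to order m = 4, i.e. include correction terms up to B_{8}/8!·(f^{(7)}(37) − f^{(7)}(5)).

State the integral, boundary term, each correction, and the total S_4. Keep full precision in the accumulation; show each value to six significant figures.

Integral: ∫_5^37 1/x^3 dx = 0.0196348.
Boundary: ½(f(5) + f(37)) = ½(0.00800000 + 1.97422e-05) = 0.00400987.
Integral + boundary = 0.0236446.
k=1: B_{2}/(2)! × [f^{(1)}(37) − f^{(1)}(5)] = 1/12 × (-1.60072e-06 − (-0.00480000)) = 0.000399867.
Partial sum through k=1: 0.0240445.
k=2: B_{4}/(4)! × [f^{(3)}(37) − f^{(3)}(5)] = −1/720 × (-2.33852e-08 − (-0.00384000)) = -5.33330e-06.
Partial sum through k=2: 0.0240392.
k=3: B_{6}/(6)! × [f^{(5)}(37) − f^{(5)}(5)] = 1/30240 × (-7.17442e-10 − (-0.00645120)) = 2.13333e-07.
Partial sum through k=3: 0.0240394.
k=4: B_{8}/(8)! × [f^{(7)}(37) − f^{(7)}(5)] = −1/1209600 × (-3.77325e-11 − (-0.0185795)) = -1.53600e-08.

S_4 ≈ 0.0240394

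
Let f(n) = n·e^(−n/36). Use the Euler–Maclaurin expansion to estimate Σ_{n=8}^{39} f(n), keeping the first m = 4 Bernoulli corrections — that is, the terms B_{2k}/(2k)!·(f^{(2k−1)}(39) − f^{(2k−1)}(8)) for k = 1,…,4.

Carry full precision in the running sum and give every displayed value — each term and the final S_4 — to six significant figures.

S_4 ≈ 364.260

Integral: ∫_8^39 x·e^(−x/36) dx = 354.511.
Endpoint term: (f(8) + f(39))/2 = (6.40590 + 13.2002)/2 = 9.80303.
So far: 364.314.
Order-1 term: 1/12 · (-0.0282055 − 0.622796) = -0.0542501.
Running total after k=1: 364.260.
Order-2 term: −1/720 · (0.000500560 − 0.00171626) = 1.68847e-06.
Running total after k=2: 364.260.
Order-3 term: 1/30240 · (7.89262e-07 − 2.27775e-06) = -4.92225e-11.
Running total after k=3: 364.260.
Order-4 term: −1/1209600 · (9.19976e-10 − 2.49323e-09) = 1.30064e-15.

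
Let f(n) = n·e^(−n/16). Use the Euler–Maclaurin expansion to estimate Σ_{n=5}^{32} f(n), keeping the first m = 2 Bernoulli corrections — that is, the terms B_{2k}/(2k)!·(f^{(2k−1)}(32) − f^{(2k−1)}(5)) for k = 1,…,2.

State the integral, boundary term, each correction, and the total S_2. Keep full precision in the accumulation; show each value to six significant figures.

∫_5^32 x·e^(−x/16) dx evaluates to 141.885.
Boundary: ½(f(5) + f(32)) = ½(3.65808 + 4.33073) = 3.99440.
So far: 145.880.
k=1: B_{2}/(2)! × [f^{(1)}(32) − f^{(1)}(5)] = 1/12 × (-0.135335 − 0.502986) = -0.0531934.
Running total after k=1: 145.827.
k=2: B_{4}/(4)! × [f^{(3)}(32) − f^{(3)}(5)] = −1/720 × (0.000528653 − 0.00768054) = 9.93317e-06.

S_2 ≈ 145.827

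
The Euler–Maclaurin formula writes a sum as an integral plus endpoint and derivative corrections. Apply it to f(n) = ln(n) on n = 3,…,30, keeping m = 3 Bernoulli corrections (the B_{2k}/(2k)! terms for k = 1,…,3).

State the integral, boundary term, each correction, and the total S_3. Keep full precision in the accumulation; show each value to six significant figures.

∫_3^30 ln(x) dx evaluates to 71.7401.
Boundary: ½(f(3) + f(30)) = ½(1.09861 + 3.40120) = 2.24990.
Running total after boundary: 73.9900.
k=1: B_{2}/(2)! × [f^{(1)}(30) − f^{(1)}(3)] = 1/12 × (0.0333333 − 0.333333) = -0.0250000.
Running total after k=1: 73.9650.
k=2: B_{4}/(4)! × [f^{(3)}(30) − f^{(3)}(3)] = −1/720 × (7.40741e-05 − 0.0740741) = 0.000102778.
Running total after k=2: 73.9651.
k=3: B_{6}/(6)! × [f^{(5)}(30) − f^{(5)}(3)] = 1/30240 × (9.87654e-07 − 0.0987654) = -3.26602e-06.

S_3 ≈ 73.9651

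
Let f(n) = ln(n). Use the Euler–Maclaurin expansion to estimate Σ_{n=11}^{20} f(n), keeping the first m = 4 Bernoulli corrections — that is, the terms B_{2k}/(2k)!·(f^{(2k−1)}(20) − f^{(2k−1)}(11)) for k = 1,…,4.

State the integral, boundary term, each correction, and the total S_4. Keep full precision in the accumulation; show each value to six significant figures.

The integral term ∫_11^20 ln(x) dx = 24.5378.
Boundary: ½(f(11) + f(20)) = ½(2.39790 + 2.99573) = 2.69681.
Integral + boundary = 27.2346.
Correction k=1: B_{2}/2! · (f^{(1)}(20) − f^{(1)}(11)) = 1/12 · (0.0500000 − 0.0909091) = -0.00340909.
After k=1: 27.2312.
Correction k=2: B_{4}/4! · (f^{(3)}(20) − f^{(3)}(11)) = −1/720 · (0.000250000 − 0.00150263) = 1.73976e-06.
After k=2: 27.2312.
Correction k=3: B_{6}/6! · (f^{(5)}(20) − f^{(5)}(11)) = 1/30240 · (7.50000e-06 − 0.000149021) = -4.67993e-09.
After k=3: 27.2312.
Correction k=4: B_{8}/8! · (f^{(7)}(20) − f^{(7)}(11)) = −1/1209600 · (5.62500e-07 − 3.69474e-05) = 3.00801e-11.

S_4 ≈ 27.2312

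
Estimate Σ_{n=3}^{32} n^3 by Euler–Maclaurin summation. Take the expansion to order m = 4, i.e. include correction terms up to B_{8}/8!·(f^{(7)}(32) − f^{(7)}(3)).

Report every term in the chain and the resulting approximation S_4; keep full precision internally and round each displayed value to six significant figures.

∫_3^32 x^3 dx evaluates to 262124.
½[f(3) + f(32)] = ½[27.0000 + 32768.0] = 16397.5.
Integral + boundary = 278521.
Correction k=1: B_{2}/2! · (f^{(1)}(32) − f^{(1)}(3)) = 1/12 · (3072.00 − 27.0000) = 253.750.
Running total after k=1: 278775.
Correction k=2: B_{4}/4! · (f^{(3)}(32) − f^{(3)}(3)) = −1/720 · (6.00000 − 6.00000) = 0.00000.
Running total after k=2: 278775.
Correction k=3: B_{6}/6! · (f^{(5)}(32) − f^{(5)}(3)) = 1/30240 · (0.00000 − 0.00000) = 0.00000.
Running total after k=3: 278775.
Correction k=4: B_{8}/8! · (f^{(7)}(32) − f^{(7)}(3)) = −1/1209600 · (0.00000 − 0.00000) = 0.00000.

S_4 ≈ 278775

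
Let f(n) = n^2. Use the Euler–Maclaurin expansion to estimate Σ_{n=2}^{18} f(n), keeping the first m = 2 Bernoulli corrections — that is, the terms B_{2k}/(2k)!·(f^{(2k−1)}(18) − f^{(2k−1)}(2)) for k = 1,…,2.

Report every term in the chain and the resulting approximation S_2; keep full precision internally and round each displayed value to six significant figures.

The integral term ∫_2^18 x^2 dx = 1941.33.
½[f(2) + f(18)] = ½[4.00000 + 324.000] = 164.000.
So far: 2105.33.
Order-1 term: 1/12 · (36.0000 − 4.00000) = 2.66667.
Running total after k=1: 2108.00.
Order-2 term: −1/720 · (0.00000 − 0.00000) = 0.00000.

S_2 ≈ 2108.00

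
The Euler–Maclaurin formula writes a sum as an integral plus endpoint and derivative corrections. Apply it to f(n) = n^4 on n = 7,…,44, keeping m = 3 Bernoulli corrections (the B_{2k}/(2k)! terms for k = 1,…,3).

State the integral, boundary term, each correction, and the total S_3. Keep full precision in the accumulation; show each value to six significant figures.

The integral term ∫_7^44 x^4 dx = 3.29799e+07.
Endpoint term: (f(7) + f(44))/2 = (2401.00 + 3.74810e+06)/2 = 1.87525e+06.
Running total after boundary: 3.48551e+07.
Correction k=1: B_{2}/2! · (f^{(1)}(44) − f^{(1)}(7)) = 1/12 · (340736 − 1372.00) = 28280.3.
After k=1: 3.48834e+07.
Correction k=2: B_{4}/4! · (f^{(3)}(44) − f^{(3)}(7)) = −1/720 · (1056.00 − 168.000) = -1.23333.
After k=2: 3.48834e+07.
Correction k=3: B_{6}/6! · (f^{(5)}(44) − f^{(5)}(7)) = 1/30240 · (0.00000 − 0.00000) = 0.00000.

S_3 ≈ 3.48834e+07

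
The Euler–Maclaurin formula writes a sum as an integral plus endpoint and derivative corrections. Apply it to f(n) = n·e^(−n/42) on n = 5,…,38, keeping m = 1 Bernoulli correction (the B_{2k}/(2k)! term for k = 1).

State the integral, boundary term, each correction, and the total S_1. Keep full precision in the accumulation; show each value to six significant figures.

S_1 ≈ 402.710

∫_5^38 x·e^(−x/42) dx evaluates to 392.865.
Endpoint term: (f(5) + f(38))/2 = (4.43883 + 15.3763)/2 = 9.90754.
Running total after boundary: 402.772.
Correction k=1: B_{2}/2! · (f^{(1)}(38) − f^{(1)}(5)) = 1/12 · (0.0385370 − 0.782079) = -0.0619618.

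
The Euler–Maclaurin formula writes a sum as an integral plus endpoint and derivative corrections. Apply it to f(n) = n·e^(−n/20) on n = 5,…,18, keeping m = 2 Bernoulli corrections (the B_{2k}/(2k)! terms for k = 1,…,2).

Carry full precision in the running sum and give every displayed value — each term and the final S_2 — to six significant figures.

S_2 ≈ 85.9683

Integral: ∫_5^18 x·e^(−x/20) dx = 80.4075.
Endpoint term: (f(5) + f(18))/2 = (3.89400 + 7.31825)/2 = 5.60613.
So far: 86.0136.
k=1: B_{2}/(2)! × [f^{(1)}(18) − f^{(1)}(5)] = 1/12 × (0.0406570 − 0.584101) = -0.0452870.
Running total after k=1: 85.9683.
k=2: B_{4}/(4)! × [f^{(3)}(18) − f^{(3)}(5)] = −1/720 × (0.00213449 − 0.00535426) = 4.47190e-06.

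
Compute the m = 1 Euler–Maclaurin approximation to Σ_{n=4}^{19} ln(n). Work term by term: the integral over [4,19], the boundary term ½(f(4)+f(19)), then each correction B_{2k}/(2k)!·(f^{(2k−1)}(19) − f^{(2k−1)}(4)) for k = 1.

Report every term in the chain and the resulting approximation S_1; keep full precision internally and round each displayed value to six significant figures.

S_1 ≈ 37.5481

∫_4^19 ln(x) dx evaluates to 35.3992.
½[f(4) + f(19)] = ½[1.38629 + 2.94444] = 2.16537.
So far: 37.5645.
Order-1 term: 1/12 · (0.0526316 − 0.250000) = -0.0164474.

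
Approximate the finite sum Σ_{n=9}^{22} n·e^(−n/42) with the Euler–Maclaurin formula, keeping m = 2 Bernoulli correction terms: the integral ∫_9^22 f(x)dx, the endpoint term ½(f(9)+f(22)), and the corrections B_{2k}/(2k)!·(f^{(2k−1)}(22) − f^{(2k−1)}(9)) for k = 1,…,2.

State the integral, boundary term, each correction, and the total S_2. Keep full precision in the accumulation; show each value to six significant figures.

∫_9^22 x·e^(−x/42) dx evaluates to 136.851.
Endpoint term: (f(9) + f(22))/2 = (7.26406 + 13.0297)/2 = 10.1469.
So far: 146.998.
Correction k=1: B_{2}/2! · (f^{(1)}(22) − f^{(1)}(9)) = 1/12 · (0.282029 − 0.634164) = -0.0293446.
Partial sum through k=1: 146.969.
Correction k=2: B_{4}/4! · (f^{(3)}(22) − f^{(3)}(9)) = −1/720 · (0.000831377 − 0.00127460) = 6.15592e-07.

S_2 ≈ 146.969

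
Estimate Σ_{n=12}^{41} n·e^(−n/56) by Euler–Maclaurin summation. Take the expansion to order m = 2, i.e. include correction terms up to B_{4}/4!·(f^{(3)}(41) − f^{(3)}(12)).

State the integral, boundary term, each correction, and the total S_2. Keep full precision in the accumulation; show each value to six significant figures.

The integral term ∫_12^41 x·e^(−x/56) dx = 461.378.
Endpoint term: (f(12) + f(41))/2 = (9.68541 + 19.7160)/2 = 14.7007.
So far: 476.079.
Correction k=1: B_{2}/2! · (f^{(1)}(41) − f^{(1)}(12)) = 1/12 · (0.128806 − 0.634164) = -0.0421131.
Running total after k=1: 476.037.
Correction k=2: B_{4}/4! · (f^{(3)}(41) − f^{(3)}(12)) = −1/720 · (0.000347756 − 0.000716964) = 5.12790e-07.

S_2 ≈ 476.037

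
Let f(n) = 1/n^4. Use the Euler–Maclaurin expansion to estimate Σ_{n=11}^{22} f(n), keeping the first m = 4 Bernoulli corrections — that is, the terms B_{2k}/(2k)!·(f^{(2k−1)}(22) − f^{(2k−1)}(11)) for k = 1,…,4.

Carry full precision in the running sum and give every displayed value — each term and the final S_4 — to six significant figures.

The integral term ∫_11^22 1/x^4 dx = 0.000219133.
Endpoint term: (f(11) + f(22))/2 = (6.83013e-05 + 4.26883e-06)/2 = 3.62851e-05.
Integral + boundary = 0.000255419.
k=1: B_{2}/(2)! × [f^{(1)}(22) − f^{(1)}(11)] = 1/12 × (-7.76152e-07 − (-2.48369e-05)) = 2.00506e-06.
After k=1: 0.000257424.
k=2: B_{4}/(4)! × [f^{(3)}(22) − f^{(3)}(11)] = −1/720 × (-4.81086e-08 − (-6.15790e-06)) = -8.48582e-09.
After k=2: 0.000257415.
k=3: B_{6}/(6)! × [f^{(5)}(22) − f^{(5)}(11)] = 1/30240 × (-5.56628e-09 − (-2.84994e-06)) = 9.40598e-11.
After k=3: 0.000257415.
k=4: B_{8}/(8)! × [f^{(7)}(22) − f^{(7)}(11)] = −1/1209600 × (-1.03505e-09 − (-2.11979e-06)) = -1.75161e-12.

S_4 ≈ 0.000257415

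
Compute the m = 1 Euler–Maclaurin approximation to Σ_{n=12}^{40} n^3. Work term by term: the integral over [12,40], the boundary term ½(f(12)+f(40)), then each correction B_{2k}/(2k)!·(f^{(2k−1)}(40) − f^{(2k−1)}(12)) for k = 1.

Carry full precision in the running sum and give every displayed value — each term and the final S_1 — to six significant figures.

S_1 ≈ 668044

∫_12^40 x^3 dx evaluates to 634816.
Endpoint term: (f(12) + f(40))/2 = (1728.00 + 64000.0)/2 = 32864.0.
Integral + boundary = 667680.
k=1: B_{2}/(2)! × [f^{(1)}(40) − f^{(1)}(12)] = 1/12 × (4800.00 − 432.000) = 364.000.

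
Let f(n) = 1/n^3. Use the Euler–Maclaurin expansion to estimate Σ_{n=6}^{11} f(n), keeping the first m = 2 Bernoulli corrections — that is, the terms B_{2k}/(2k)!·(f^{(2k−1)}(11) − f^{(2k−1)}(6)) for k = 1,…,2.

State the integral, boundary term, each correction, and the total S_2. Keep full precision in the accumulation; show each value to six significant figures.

S_2 ≈ 0.0126212

The integral term ∫_6^11 1/x^3 dx = 0.00975666.
½[f(6) + f(11)] = ½[0.00462963 + 0.000751315] = 0.00269047.
Integral + boundary = 0.0124471.
Order-1 term: 1/12 · (-0.000204904 − (-0.00231481)) = 0.000175826.
After k=1: 0.0126230.
Order-2 term: −1/720 · (-3.38684e-05 − (-0.00128601)) = -1.73908e-06.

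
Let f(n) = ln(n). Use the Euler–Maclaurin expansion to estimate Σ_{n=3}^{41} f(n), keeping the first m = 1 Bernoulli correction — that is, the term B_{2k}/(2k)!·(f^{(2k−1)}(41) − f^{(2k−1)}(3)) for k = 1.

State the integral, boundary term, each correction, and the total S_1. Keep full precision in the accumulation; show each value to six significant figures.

S_1 ≈ 113.341

∫_3^41 ln(x) dx evaluates to 110.961.
½[f(3) + f(41)] = ½[1.09861 + 3.71357] = 2.40609.
So far: 113.367.
Order-1 term: 1/12 · (0.0243902 − 0.333333) = -0.0257453.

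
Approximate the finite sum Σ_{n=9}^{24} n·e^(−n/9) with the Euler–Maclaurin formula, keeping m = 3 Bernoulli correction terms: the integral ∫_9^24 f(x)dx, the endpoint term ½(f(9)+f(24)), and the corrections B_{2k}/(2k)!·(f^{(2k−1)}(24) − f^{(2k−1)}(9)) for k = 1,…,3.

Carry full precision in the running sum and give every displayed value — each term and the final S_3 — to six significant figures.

S_3 ≈ 41.4395

The integral term ∫_9^24 x·e^(−x/9) dx = 38.9599.
Boundary: ½(f(9) + f(24)) = ½(3.31091 + 1.66760) = 2.48926.
Running total after boundary: 41.4491.
k=1: B_{2}/(2)! × [f^{(1)}(24) − f^{(1)}(9)] = 1/12 × (-0.115806 − 0.00000) = -0.00965048.
After k=1: 41.4395.
k=2: B_{4}/(4)! × [f^{(3)}(24) − f^{(3)}(9)] = −1/720 × (0.000285940 − 0.00908344) = 1.22188e-05.
After k=2: 41.4395.
k=3: B_{6}/(6)! × [f^{(5)}(24) − f^{(5)}(9)] = 1/30240 × (2.47109e-05 − 0.000224283) = -6.59959e-09.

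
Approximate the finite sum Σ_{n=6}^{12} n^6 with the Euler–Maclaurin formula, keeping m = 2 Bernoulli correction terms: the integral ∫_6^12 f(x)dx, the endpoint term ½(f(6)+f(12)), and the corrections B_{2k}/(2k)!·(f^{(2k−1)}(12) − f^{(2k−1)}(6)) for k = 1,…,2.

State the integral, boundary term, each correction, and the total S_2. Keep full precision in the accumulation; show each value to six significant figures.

The integral term ∫_6^12 x^6 dx = 5.07884e+06.
Boundary: ½(f(6) + f(12)) = ½(46656.0 + 2.98598e+06) = 1.51632e+06.
Running total after boundary: 6.59516e+06.
Order-1 term: 1/12 · (1.49299e+06 − 46656.0) = 120528.
Running total after k=1: 6.71569e+06.
Order-2 term: −1/720 · (207360 − 25920.0) = -252.000.

S_2 ≈ 6.71543e+06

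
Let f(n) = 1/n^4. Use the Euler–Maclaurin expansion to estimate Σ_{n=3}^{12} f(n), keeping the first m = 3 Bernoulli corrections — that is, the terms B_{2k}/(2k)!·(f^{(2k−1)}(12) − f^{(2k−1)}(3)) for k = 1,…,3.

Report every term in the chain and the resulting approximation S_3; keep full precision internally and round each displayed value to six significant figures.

S_3 ≈ 0.0196552

The integral term ∫_3^12 1/x^4 dx = 0.0121528.
Boundary: ½(f(3) + f(12)) = ½(0.0123457 + 4.82253e-05) = 0.00619695.
So far: 0.0183497.
k=1: B_{2}/(2)! × [f^{(1)}(12) − f^{(1)}(3)] = 1/12 × (-1.60751e-05 − (-0.0164609)) = 0.00137040.
Running total after k=1: 0.0197201.
k=2: B_{4}/(4)! × [f^{(3)}(12) − f^{(3)}(3)] = −1/720 × (-3.34898e-06 − (-0.0548697)) = -7.62032e-05.
Running total after k=2: 0.0196439.
k=3: B_{6}/(6)! × [f^{(5)}(12) − f^{(5)}(3)] = 1/30240 × (-1.30238e-06 − (-0.341411)) = 1.12900e-05.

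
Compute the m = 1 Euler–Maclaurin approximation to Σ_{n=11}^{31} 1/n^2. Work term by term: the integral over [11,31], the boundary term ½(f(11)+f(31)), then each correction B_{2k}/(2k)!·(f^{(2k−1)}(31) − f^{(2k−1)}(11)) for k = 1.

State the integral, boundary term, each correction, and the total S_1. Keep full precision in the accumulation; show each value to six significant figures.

S_1 ≈ 0.0634232

The integral term ∫_11^31 1/x^2 dx = 0.0586510.
Boundary: ½(f(11) + f(31)) = ½(0.00826446 + 0.00104058) = 0.00465252.
Running total after boundary: 0.0633035.
Correction k=1: B_{2}/2! · (f^{(1)}(31) − f^{(1)}(11)) = 1/12 · (-6.71344e-05 − (-0.00150263)) = 0.000119625.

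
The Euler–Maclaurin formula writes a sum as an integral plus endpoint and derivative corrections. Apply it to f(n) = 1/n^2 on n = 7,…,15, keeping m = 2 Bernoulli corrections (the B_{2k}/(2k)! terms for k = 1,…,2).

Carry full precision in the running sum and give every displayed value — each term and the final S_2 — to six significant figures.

S_2 ≈ 0.0890514

Integral: ∫_7^15 1/x^2 dx = 0.0761905.
Boundary: ½(f(7) + f(15)) = ½(0.0204082 + 0.00444444) = 0.0124263.
Integral + boundary = 0.0886168.
k=1: B_{2}/(2)! × [f^{(1)}(15) − f^{(1)}(7)] = 1/12 × (-0.000592593 − (-0.00583090)) = 0.000436526.
Partial sum through k=1: 0.0890533.
k=2: B_{4}/(4)! × [f^{(3)}(15) − f^{(3)}(7)] = −1/720 × (-3.16049e-05 − (-0.00142798)) = -1.93940e-06.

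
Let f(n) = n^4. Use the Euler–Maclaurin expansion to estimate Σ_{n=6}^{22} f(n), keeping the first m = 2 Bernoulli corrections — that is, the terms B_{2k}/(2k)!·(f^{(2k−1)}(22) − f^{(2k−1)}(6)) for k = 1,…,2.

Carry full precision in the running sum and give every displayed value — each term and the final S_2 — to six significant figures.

The integral term ∫_6^22 x^4 dx = 1.02917e+06.
Boundary: ½(f(6) + f(22)) = ½(1296.00 + 234256) = 117776.
Integral + boundary = 1.14695e+06.
Correction k=1: B_{2}/2! · (f^{(1)}(22) − f^{(1)}(6)) = 1/12 · (42592.0 − 864.000) = 3477.33.
After k=1: 1.15042e+06.
Correction k=2: B_{4}/4! · (f^{(3)}(22) − f^{(3)}(6)) = −1/720 · (528.000 − 144.000) = -0.533333.

S_2 ≈ 1.15042e+06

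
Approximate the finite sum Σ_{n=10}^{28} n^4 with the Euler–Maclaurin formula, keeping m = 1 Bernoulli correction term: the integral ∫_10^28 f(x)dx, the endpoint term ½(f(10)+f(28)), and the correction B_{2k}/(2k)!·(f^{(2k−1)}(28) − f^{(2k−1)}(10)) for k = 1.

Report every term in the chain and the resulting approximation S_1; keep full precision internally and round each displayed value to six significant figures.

The integral term ∫_10^28 x^4 dx = 3.42207e+06.
Endpoint term: (f(10) + f(28))/2 = (10000.0 + 614656)/2 = 312328.
So far: 3.73440e+06.
Order-1 term: 1/12 · (87808.0 − 4000.00) = 6984.00.

S_1 ≈ 3.74139e+06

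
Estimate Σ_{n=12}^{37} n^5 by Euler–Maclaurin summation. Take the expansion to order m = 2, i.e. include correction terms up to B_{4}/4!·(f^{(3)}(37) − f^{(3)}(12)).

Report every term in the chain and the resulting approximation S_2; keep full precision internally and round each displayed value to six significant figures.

S_2 ≈ 4.62692e+08

∫_12^37 x^5 dx evaluates to 4.27123e+08.
Endpoint term: (f(12) + f(37))/2 = (248832 + 6.93440e+07)/2 = 3.47964e+07.
Integral + boundary = 4.61920e+08.
Correction k=1: B_{2}/2! · (f^{(1)}(37) − f^{(1)}(12)) = 1/12 · (9.37080e+06 − 103680) = 772260.
Partial sum through k=1: 4.62692e+08.
Correction k=2: B_{4}/4! · (f^{(3)}(37) − f^{(3)}(12)) = −1/720 · (82140.0 − 8640.00) = -102.083.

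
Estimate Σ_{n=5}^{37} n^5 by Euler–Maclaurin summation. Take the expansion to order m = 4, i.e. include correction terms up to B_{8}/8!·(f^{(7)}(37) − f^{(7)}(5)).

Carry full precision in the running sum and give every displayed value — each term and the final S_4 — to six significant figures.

The integral term ∫_5^37 x^5 dx = 4.27618e+08.
Boundary: ½(f(5) + f(37)) = ½(3125.00 + 6.93440e+07) = 3.46735e+07.
So far: 4.62292e+08.
Order-1 term: 1/12 · (9.37080e+06 − 3125.00) = 780640.
Partial sum through k=1: 4.63073e+08.
Order-2 term: −1/720 · (82140.0 − 1500.00) = -112.000.
Partial sum through k=2: 4.63073e+08.
Order-3 term: 1/30240 · (120.000 − 120.000) = 0.00000.
Partial sum through k=3: 4.63073e+08.
Order-4 term: −1/1209600 · (0.00000 − 0.00000) = 0.00000.

S_4 ≈ 4.63073e+08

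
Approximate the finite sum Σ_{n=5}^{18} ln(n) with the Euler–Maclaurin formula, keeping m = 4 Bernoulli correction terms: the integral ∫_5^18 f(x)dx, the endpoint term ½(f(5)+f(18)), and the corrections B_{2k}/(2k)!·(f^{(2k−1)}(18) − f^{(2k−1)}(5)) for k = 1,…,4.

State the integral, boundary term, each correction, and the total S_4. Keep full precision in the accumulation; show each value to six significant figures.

S_4 ≈ 33.2174

The integral term ∫_5^18 ln(x) dx = 30.9795.
Endpoint term: (f(5) + f(18))/2 = (1.60944 + 2.89037)/2 = 2.24990.
Running total after boundary: 33.2294.
Correction k=1: B_{2}/2! · (f^{(1)}(18) − f^{(1)}(5)) = 1/12 · (0.0555556 − 0.200000) = -0.0120370.
After k=1: 33.2174.
Correction k=2: B_{4}/4! · (f^{(3)}(18) − f^{(3)}(5)) = −1/720 · (0.000342936 − 0.0160000) = 2.17459e-05.
After k=2: 33.2174.
Correction k=3: B_{6}/6! · (f^{(5)}(18) − f^{(5)}(5)) = 1/30240 · (1.27013e-05 − 0.00768000) = -2.53548e-07.
After k=3: 33.2174.
Correction k=4: B_{8}/8! · (f^{(7)}(18) − f^{(7)}(5)) = −1/1209600 · (1.17605e-06 − 0.00921600) = 7.61808e-09.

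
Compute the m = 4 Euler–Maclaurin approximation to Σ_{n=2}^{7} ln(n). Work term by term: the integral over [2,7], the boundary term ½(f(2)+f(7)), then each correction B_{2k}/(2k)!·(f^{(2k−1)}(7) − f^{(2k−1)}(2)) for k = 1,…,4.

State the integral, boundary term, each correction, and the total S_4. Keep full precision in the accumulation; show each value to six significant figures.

S_4 ≈ 8.52516

∫_2^7 ln(x) dx evaluates to 7.23508.
Boundary: ½(f(2) + f(7)) = ½(0.693147 + 1.94591) = 1.31953.
So far: 8.55461.
Order-1 term: 1/12 · (0.142857 − 0.500000) = -0.0297619.
Partial sum through k=1: 8.52484.
Order-2 term: −1/720 · (0.00583090 − 0.250000) = 0.000339124.
Partial sum through k=2: 8.52518.
Order-3 term: 1/30240 · (0.00142798 − 0.750000) = -2.47544e-05.
Partial sum through k=3: 8.52516.
Order-4 term: −1/1209600 · (0.000874271 − 5.62500) = 4.64957e-06.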